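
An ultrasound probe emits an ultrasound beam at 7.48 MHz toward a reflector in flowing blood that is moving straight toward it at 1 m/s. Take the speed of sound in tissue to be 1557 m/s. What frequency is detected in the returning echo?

7.490 MHz

The reflector in flowing blood first receives the wave as a moving observer: f₁ = f₀ · (v + u)/v = 7.48 × (1557 + 1)/1557 ≈ 7.485 MHz.
On reflection it acts as a source moving toward the stationary detector: f₂ = f₁ · v/(v − u) = 7.485 × 1557/1556 ≈ 7.490 MHz.
Equivalently f₂ = f₀ · (v + u)/(v − u).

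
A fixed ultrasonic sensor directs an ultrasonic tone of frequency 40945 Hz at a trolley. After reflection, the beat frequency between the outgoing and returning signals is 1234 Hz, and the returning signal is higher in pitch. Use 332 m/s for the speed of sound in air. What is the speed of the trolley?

Double Doppler shift off a moving reflector: f₂ = f₀ · (v + u)/(v − u) (u > 0 toward emitter).
Returning signal is higher, so f₂ = f₀ + Δf = 40945 + 1234 = 42179 Hz.
Rearranging, u = v · (f₂ − f₀)/(f₂ + f₀) = 332 × 1234/83124 ≈ 4.9 m/s.
So the trolley is moving at 4.9 m/s toward the emitter.

4.9 m/s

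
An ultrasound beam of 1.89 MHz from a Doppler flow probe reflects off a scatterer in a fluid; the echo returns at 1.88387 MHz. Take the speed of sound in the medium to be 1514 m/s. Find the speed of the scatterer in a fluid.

2.46 m/s

Double Doppler shift off a moving reflector: f₂ = f₀ · (v + u)/(v − u) (u > 0 toward emitter).
Rearranging, u = v · (f₂ − f₀)/(f₂ + f₀) = 1514 × -0.00613/3.77387 ≈ -2.46 m/s.
So the scatterer in a fluid is moving at 2.46 m/s away from the emitter.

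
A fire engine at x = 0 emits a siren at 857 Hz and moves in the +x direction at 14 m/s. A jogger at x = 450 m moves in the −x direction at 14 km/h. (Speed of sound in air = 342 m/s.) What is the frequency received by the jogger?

904 Hz

14 km/h = 3.889 m/s.
The observer lies on the +x side, so the source is heading toward the observer and the observer is heading toward the source.
With source approaching and observer approaching, f' = f · (v + v_o)/(v − v_s).
f' = 857 × (342 + 3.889)/(342 − 14) = 857 × 345.89/328 ≈ 904 Hz.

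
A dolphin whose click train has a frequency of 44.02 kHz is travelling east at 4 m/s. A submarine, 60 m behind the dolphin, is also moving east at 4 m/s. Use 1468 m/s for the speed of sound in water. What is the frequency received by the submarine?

The submarine is behind, so the dolphin is moving away from it while the submarine is moving toward the dolphin.
General Doppler shift: f' = f · (v + v_o)/(v + v_s).
f' = 44.02 × (1468 + 4)/(1468 + 4) = 44.02 × 1472/1472 ≈ 44.0 kHz.

44.0 kHz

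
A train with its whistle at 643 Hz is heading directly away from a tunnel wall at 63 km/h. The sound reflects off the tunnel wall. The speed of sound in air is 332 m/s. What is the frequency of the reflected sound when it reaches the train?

579 Hz

63 km/h = 17.5 m/s.
The tunnel wall receives the sound from a moving source: f₁ = f₀ · v/(v + v_e) = 643 × 332/349.5 ≈ 611 Hz.
On the return leg the train is a moving observer: f₂ = f₁ · (v − v_e)/v = 611 × 314.5/332 ≈ 579 Hz.
Equivalently f₂ = f₀ · (v − v_e)/(v + v_e).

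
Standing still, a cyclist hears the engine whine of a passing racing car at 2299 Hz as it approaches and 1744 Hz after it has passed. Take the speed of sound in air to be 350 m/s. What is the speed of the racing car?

f₁/f₂ = (v + v_s)/(v − v_s), so v_s = v · (f₁ − f₂)/(f₁ + f₂).
v_s = 350 × (2299 − 1744)/(2299 + 1744) = 350 × 555/4043 ≈ 48 m/s.

48 m/s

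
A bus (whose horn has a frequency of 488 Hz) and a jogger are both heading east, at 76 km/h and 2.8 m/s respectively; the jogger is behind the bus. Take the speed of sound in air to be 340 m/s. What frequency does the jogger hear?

76 km/h = 21.11 m/s.
The jogger is behind, so the bus is moving away from it while the jogger is moving toward the bus.
With source receding and observer approaching, f' = f · (v + v_o)/(v + v_s).
f' = 488 × (340 + 2.8)/(340 + 21.11) = 488 × 342.8/361.11 ≈ 463 Hz.

463 Hz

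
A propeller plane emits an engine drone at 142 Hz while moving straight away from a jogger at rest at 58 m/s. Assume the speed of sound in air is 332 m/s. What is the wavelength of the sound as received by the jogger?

2.75 m

With the source moving away from a stationary observer, f' = f · v/(v + v_s).
f' = 142 × 332/(332 + 58) ≈ 121 Hz.
λ' = v/f' = 332/120.882 ≈ 2.75 m.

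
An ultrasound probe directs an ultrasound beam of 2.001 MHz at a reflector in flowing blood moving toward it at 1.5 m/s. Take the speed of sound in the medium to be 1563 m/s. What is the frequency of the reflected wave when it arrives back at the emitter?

At the reflector in flowing blood (a moving observer), f₁ = f₀ · (v + u)/v = 2.001 × 1564.5/1563 ≈ 2.003 MHz.
On reflection it acts as a source moving toward the stationary detector: f₂ = f₁ · v/(v − u) = 2.003 × 1563/1561.5 ≈ 2.005 MHz.

2.005 MHz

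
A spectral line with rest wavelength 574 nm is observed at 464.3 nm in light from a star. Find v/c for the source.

0.209

λ'/λ₀ = 0.8089 < 1 (blueshift), so the source is approaching.
λ'/λ₀ = √((1 − β)/(1 + β)) for an approaching source ⇒ β = (1 − r²)/(1 + r²) with r = λ'/λ₀.
β = (1 − 0.6543)/(1 + 0.6543) ≈ 0.209.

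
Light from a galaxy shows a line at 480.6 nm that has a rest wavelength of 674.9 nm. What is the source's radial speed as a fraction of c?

0.327c

λ'/λ₀ = 0.7121 < 1 (blueshift), so the source is approaching.
λ'/λ₀ = √((1 − β)/(1 + β)) for an approaching source ⇒ β = (1 − r²)/(1 + r²) with r = λ'/λ₀.
β = (1 − 0.5071)/(1 + 0.5071) ≈ 0.327.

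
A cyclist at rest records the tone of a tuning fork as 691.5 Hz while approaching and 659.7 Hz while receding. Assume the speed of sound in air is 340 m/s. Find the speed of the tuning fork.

8.0 m/s

f₁/f₂ = (v + v_s)/(v − v_s), so v_s = v · (f₁ − f₂)/(f₁ + f₂).
v_s = 340 × (691.5 − 659.7)/(691.5 + 659.7) = 340 × 31.8/1351.2 ≈ 8.0 m/s.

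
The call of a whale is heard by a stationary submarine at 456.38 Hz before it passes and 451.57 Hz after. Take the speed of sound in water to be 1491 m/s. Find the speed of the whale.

f₁/f₂ = (v + v_s)/(v − v_s), so v_s = v · (f₁ − f₂)/(f₁ + f₂).
v_s = 1491 × (456.38 − 451.57)/(456.38 + 451.57) = 1491 × 4.81/907.95 ≈ 7.9 m/s.

7.9 m/s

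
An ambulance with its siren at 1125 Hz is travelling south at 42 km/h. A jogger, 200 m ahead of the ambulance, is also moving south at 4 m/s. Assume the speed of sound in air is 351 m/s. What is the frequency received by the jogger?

42 km/h = 11.67 m/s.
The jogger is ahead, so the ambulance is moving toward it while the jogger is moving away from the ambulance.
Both move, so f' = f · (v − v_o)/(v − v_s).
f' = 1125 × (351 − 4)/(351 − 11.67) = 1125 × 347/339.33 ≈ 1150 Hz.

1150 Hz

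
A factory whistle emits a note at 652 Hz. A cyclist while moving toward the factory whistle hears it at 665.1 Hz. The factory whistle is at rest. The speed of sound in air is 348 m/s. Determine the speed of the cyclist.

f' = f · (v + v_o)/v ⇒ v_o = v · |f'/f − 1|.
v_o = 348 × |665.1/652 − 1| = 348 × 0.02009 ≈ 7.0 m/s.

7.0 m/s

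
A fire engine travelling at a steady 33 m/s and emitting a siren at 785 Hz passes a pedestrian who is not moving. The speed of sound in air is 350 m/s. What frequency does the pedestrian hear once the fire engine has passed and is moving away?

717 Hz

Receding: f₂ = f · v/(v + v_s) = 785 × 350/383 ≈ 717 Hz.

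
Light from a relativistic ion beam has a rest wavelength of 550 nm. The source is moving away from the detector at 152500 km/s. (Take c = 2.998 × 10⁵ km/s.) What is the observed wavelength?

963.8 nm

β = v/c = 152500/299800 = 0.5087.
Relativistic Doppler for wavelength: λ' = λ₀ · √((1 + β)/(1 − β)).
λ' = 550 × √(1.5087/0.4913) = 550 × 1.75231 ≈ 963.8 nm.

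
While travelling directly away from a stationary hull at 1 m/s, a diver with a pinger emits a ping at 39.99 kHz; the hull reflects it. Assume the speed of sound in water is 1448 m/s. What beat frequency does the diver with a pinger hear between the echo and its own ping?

55.2 Hz

The hull receives the sound from a moving source: f₁ = f₀ · v/(v + v_e) = 39.99 × 1448/1449 ≈ 39.9624 kHz.
On the return leg the diver with a pinger is a moving observer: f₂ = f₁ · (v − v_e)/v = 39.9624 × 1447/1448 ≈ 39.9348 kHz.
Beat against the emitted tone (with f₀ = 39990 Hz): |f₂ − f₀| = 2v_e·f₀/(v + v_e) = 2 × 1 × 39990/1449 ≈ 55.2 Hz.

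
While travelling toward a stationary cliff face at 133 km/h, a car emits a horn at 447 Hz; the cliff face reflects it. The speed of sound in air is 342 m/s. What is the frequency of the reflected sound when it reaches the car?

555 Hz

133 km/h = 36.94 m/s.
The cliff face receives the sound from a moving source: f₁ = f₀ · v/(v − v_e) = 447 × 342/305.06 ≈ 501 Hz.
On the return leg the car is a moving observer: f₂ = f₁ · (v + v_e)/v = 501 × 378.94/342 ≈ 555 Hz.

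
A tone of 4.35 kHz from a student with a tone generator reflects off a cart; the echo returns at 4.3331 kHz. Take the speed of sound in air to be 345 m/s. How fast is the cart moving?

Double Doppler shift off a moving reflector: f₂ = f₀ · (v + u)/(v − u) (u > 0 toward emitter).
Rearranging, u = v · (f₂ − f₀)/(f₂ + f₀) = 345 × -0.0169/8.6831 ≈ -0.67 m/s.
So the cart is moving at 0.67 m/s away from the emitter.

0.67 m/s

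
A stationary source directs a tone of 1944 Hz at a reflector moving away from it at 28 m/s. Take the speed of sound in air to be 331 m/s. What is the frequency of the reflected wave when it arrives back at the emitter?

1641 Hz

The reflector first receives the wave as a moving observer: f₁ = f₀ · (v − u)/v = 1944 × (331 − 28)/331 ≈ 1780 Hz.
The reflection then acts as a moving source: f₂ = f₁ · v/(v + u) ≈ 1641 Hz.
Equivalently f₂ = f₀ · (v − u)/(v + u).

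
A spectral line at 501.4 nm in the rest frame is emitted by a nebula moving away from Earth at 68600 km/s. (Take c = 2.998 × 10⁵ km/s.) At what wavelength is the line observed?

β = v/c = 68600/299800 = 0.2288.
Relativistic Doppler for wavelength: λ' = λ₀ · √((1 + β)/(1 − β)).
λ' = 501.4 × √(1.2288/0.7712) = 501.4 × 1.26231 ≈ 632.9 nm.

632.9 nm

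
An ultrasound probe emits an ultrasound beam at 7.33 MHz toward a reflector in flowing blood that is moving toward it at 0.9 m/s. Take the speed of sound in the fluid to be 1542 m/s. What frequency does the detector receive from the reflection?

7.339 MHz

At the reflector in flowing blood (a moving observer), f₁ = f₀ · (v + u)/v = 7.33 × 1542.9/1542 ≈ 7.334 MHz.
On reflection it acts as a source moving toward the stationary detector: f₂ = f₁ · v/(v − u) = 7.334 × 1542/1541.1 ≈ 7.339 MHz.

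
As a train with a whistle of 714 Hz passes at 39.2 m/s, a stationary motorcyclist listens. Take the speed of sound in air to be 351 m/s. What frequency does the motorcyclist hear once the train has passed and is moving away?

Receding: f₂ = f · v/(v + v_s) = 714 × 351/390.2 ≈ 642 Hz.

642 Hz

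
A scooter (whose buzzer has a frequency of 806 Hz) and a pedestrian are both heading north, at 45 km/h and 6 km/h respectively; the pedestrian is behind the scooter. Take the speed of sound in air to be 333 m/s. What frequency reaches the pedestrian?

781 Hz

45 km/h = 12.5 m/s; 6 km/h = 1.667 m/s.
The pedestrian is behind, so the scooter is moving away from it while the pedestrian is moving toward the scooter.
General Doppler shift: f' = f · (v + v_o)/(v + v_s).
f' = 806 × (333 + 1.667)/(333 + 12.5) = 806 × 334.67/345.5 ≈ 781 Hz.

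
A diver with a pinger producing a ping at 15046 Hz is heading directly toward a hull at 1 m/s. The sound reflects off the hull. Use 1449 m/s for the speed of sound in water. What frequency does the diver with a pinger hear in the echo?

The hull receives the sound from a moving source: f₁ = f₀ · v/(v − v_e) = 15046 × 1449/1448 ≈ 15056 Hz.
On the return leg the diver with a pinger is a moving observer: f₂ = f₁ · (v + v_e)/v = 15056 × 1450/1449 ≈ 15067 Hz.
Equivalently f₂ = f₀ · (v + v_e)/(v − v_e).

15067 Hz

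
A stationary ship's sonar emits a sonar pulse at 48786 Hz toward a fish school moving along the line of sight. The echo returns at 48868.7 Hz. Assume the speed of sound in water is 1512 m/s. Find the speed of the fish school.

1.28 m/s

Double Doppler shift off a moving reflector: f₂ = f₀ · (v + u)/(v − u) (u > 0 toward emitter).
Rearranging, u = v · (f₂ − f₀)/(f₂ + f₀) = 1512 × 82.7/97654.7 ≈ 1.28 m/s.
So the fish school is moving at 1.28 m/s toward the emitter.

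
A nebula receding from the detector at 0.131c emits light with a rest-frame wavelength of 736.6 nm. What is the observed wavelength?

Relativistic Doppler for wavelength: λ' = λ₀ · √((1 + β)/(1 − β)).
λ' = 736.6 × √(1.1310/0.8690) = 736.6 × 1.14083 ≈ 840.3 nm.

840.3 nm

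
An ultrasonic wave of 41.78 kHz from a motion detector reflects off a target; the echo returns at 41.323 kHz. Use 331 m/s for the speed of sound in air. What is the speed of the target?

Double Doppler shift off a moving reflector: f₂ = f₀ · (v + u)/(v − u) (u > 0 toward emitter).
Rearranging, u = v · (f₂ − f₀)/(f₂ + f₀) = 331 × -0.457/83.103 ≈ -1.82 m/s.
So the target is moving at 1.82 m/s away from the emitter.

1.82 m/s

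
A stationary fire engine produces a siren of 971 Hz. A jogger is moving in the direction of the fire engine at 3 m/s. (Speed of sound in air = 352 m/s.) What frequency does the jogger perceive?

Only the observer moves, toward the source, so f' = f · (v + v_o)/v.
f' = 971 × (352 + 3)/352 = 971 × 355/352 ≈ 979 Hz.

979 Hz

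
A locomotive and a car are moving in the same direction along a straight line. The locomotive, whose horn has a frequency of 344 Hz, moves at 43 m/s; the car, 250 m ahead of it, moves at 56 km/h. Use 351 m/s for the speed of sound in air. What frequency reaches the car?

56 km/h = 15.56 m/s.
The car is ahead, so the locomotive is moving toward it while the car is moving away from the locomotive.
General Doppler shift: f' = f · (v − v_o)/(v − v_s).
f' = 344 × (351 − 15.56)/(351 − 43) = 344 × 335.44/308 ≈ 375 Hz.

375 Hz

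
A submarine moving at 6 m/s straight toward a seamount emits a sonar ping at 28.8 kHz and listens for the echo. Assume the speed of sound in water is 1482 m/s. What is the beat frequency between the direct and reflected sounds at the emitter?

234 Hz

The seamount receives the sound from a moving source: f₁ = f₀ · v/(v − v_e) = 28.8 × 1482/1476 ≈ 28.917 kHz.
On the return leg the submarine is a moving observer: f₂ = f₁ · (v + v_e)/v = 28.917 × 1488/1482 ≈ 29.034 kHz.
Equivalently f₂ = f₀ · (v + v_e)/(v − v_e).
Beat against the emitted tone (with f₀ = 28800 Hz): |f₂ − f₀| = 2v_e·f₀/(v − v_e) = 2 × 6 × 28800/1476 ≈ 234 Hz.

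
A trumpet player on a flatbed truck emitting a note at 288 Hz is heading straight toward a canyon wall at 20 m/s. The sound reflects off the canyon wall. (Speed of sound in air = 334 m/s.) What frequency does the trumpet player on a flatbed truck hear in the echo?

325 Hz

The canyon wall receives the sound from a moving source: f₁ = f₀ · v/(v − v_e) = 288 × 334/314 ≈ 306 Hz.
On the return leg the trumpet player on a flatbed truck is a moving observer: f₂ = f₁ · (v + v_e)/v = 306 × 354/334 ≈ 325 Hz.
Equivalently f₂ = f₀ · (v + v_e)/(v − v_e).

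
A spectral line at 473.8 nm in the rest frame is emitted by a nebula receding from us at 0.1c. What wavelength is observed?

Relativistic Doppler for wavelength: λ' = λ₀ · √((1 + β)/(1 − β)).
λ' = 473.8 × √(1.1000/0.9000) = 473.8 × 1.10554 ≈ 523.8 nm.

523.8 nm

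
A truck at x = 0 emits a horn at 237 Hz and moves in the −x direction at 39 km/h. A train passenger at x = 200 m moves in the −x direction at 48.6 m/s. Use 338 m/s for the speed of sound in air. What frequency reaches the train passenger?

263 Hz

39 km/h = 10.83 m/s.
The observer lies on the +x side, so the source is heading away from the observer and the observer is heading toward the source.
With source receding and observer approaching, f' = f · (v + v_o)/(v + v_s).
f' = 237 × (338 + 48.6)/(338 + 10.83) = 237 × 386.6/348.83 ≈ 263 Hz.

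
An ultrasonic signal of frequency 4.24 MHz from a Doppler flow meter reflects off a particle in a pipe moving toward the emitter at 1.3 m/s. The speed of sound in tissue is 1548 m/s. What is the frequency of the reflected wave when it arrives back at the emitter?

4.247 MHz

At the particle in a pipe (a moving observer), f₁ = f₀ · (v + u)/v = 4.24 × 1549.3/1548 ≈ 4.244 MHz.
The reflection then acts as a moving source: f₂ = f₁ · v/(v − u) ≈ 4.247 MHz.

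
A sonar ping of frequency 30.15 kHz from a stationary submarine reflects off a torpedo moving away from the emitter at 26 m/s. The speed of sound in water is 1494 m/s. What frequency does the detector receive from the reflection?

The torpedo first receives the wave as a moving observer: f₁ = f₀ · (v − u)/v = 30.15 × (1494 − 26)/1494 ≈ 29.6 kHz.
The reflection then acts as a moving source: f₂ = f₁ · v/(v + u) ≈ 29.1 kHz.
Equivalently f₂ = f₀ · (v − u)/(v + u).

29.1 kHz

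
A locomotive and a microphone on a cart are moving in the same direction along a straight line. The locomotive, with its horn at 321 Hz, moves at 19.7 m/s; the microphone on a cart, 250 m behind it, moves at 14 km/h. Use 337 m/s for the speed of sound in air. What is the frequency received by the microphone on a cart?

307 Hz

14 km/h = 3.889 m/s.
The microphone on a cart is behind, so the locomotive is moving away from it while the microphone on a cart is moving toward the locomotive.
General Doppler shift: f' = f · (v + v_o)/(v + v_s).
f' = 321 × (337 + 3.889)/(337 + 19.7) = 321 × 340.89/356.7 ≈ 307 Hz.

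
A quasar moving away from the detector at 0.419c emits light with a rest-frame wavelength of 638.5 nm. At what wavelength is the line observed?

Relativistic Doppler for wavelength: λ' = λ₀ · √((1 + β)/(1 − β)).
λ' = 638.5 × √(1.4190/0.5810) = 638.5 × 1.56280 ≈ 997.8 nm.

997.8 nm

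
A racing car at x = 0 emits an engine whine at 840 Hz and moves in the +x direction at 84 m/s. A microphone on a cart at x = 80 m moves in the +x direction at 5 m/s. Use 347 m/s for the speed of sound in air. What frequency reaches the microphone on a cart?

1092 Hz

The observer lies on the +x side, so the source is heading toward the observer and the observer is heading away from the source.
General Doppler shift: f' = f · (v − v_o)/(v − v_s).
f' = 840 × (347 − 5)/(347 − 84) = 840 × 342/263 ≈ 1092 Hz.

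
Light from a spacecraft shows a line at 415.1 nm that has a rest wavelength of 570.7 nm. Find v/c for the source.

λ'/λ₀ = 0.7274 < 1 (blueshift), so the source is approaching.
λ'/λ₀ = √((1 − β)/(1 + β)) for an approaching source ⇒ β = (1 − r²)/(1 + r²) with r = λ'/λ₀.
β = (1 − 0.5290)/(1 + 0.5290) ≈ 0.308.

0.308c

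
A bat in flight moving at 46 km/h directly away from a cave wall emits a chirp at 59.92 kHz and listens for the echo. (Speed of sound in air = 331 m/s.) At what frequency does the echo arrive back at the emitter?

46 km/h = 12.78 m/s.
The cave wall receives the sound from a moving source: f₁ = f₀ · v/(v + v_e) = 59.92 × 331/343.78 ≈ 57.7 kHz.
On the return leg the bat in flight is a moving observer: f₂ = f₁ · (v − v_e)/v = 57.7 × 318.22/331 ≈ 55.5 kHz.

55.5 kHz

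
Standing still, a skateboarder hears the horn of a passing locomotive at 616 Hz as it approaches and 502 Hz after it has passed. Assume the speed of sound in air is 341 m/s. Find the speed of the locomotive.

35 m/s

f₁/f₂ = (v + v_s)/(v − v_s), so v_s = v · (f₁ − f₂)/(f₁ + f₂).
v_s = 341 × (616 − 502)/(616 + 502) = 341 × 114/1118 ≈ 35 m/s.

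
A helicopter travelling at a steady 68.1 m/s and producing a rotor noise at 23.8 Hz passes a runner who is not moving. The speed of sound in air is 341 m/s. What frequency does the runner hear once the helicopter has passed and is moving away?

19.8 Hz

Receding: f₂ = f · v/(v + v_s) = 23.8 × 341/409.1 ≈ 19.8 Hz.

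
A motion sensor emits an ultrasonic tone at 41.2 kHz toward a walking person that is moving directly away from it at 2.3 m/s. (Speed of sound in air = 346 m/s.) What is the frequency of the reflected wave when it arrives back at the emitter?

40.7 kHz

At the walking person (a moving observer), f₁ = f₀ · (v − u)/v = 41.2 × 343.7/346 ≈ 40.9 kHz.
On reflection it acts as a source moving away from the stationary detector: f₂ = f₁ · v/(v + u) = 40.9 × 346/348.3 ≈ 40.7 kHz.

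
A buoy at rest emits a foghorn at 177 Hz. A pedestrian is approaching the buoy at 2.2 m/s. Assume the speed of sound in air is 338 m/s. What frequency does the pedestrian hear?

Moving observer, stationary source: f' = f · (v + v_o)/v.
f' = 177 × (338 + 2.2)/338 = 177 × 340.2/338 ≈ 178 Hz.

178 Hz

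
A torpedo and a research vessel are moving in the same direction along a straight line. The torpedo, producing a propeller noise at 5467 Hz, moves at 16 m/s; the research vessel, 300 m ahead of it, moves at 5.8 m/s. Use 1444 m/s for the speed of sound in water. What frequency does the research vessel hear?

5506 Hz

The research vessel is ahead, so the torpedo is moving toward it while the research vessel is moving away from the torpedo.
Both move, so f' = f · (v − v_o)/(v − v_s).
f' = 5467 × (1444 − 5.8)/(1444 − 16) = 5467 × 1438.2/1428 ≈ 5506 Hz.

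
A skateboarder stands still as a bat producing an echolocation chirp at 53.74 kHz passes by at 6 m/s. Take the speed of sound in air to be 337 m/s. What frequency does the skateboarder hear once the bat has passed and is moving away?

52.8 kHz

Receding: f₂ = f · v/(v + v_s) = 53.74 × 337/343 ≈ 52.8 kHz.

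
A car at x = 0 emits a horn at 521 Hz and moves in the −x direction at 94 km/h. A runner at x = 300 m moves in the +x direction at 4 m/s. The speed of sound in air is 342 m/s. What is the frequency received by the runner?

94 km/h = 26.11 m/s.
The observer lies on the +x side, so the source is heading away from the observer and the observer is heading away from the source.
With source receding and observer receding, f' = f · (v − v_o)/(v + v_s).
f' = 521 × (342 − 4)/(342 + 26.11) = 521 × 338/368.11 ≈ 478 Hz.

478 Hz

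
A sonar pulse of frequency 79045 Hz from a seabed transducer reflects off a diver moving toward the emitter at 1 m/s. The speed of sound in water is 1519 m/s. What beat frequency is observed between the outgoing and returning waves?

At the diver (a moving observer), f₁ = f₀ · (v + u)/v = 79045 × 1520/1519 ≈ 79097.0 Hz.
On reflection it acts as a source moving toward the stationary detector: f₂ = f₁ · v/(v − u) = 79097.0 × 1519/1518 ≈ 79149.1 Hz.
Beat frequency: |f₂ − f₀| = 2u·f₀/(v − u) = 2 × 1 × 79045/1518 ≈ 104 Hz.

104 Hz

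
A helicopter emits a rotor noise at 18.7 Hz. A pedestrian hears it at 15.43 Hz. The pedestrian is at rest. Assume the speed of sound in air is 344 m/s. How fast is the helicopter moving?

73 m/s

f' < f, so the helicopter is receding.
f' = f · v/(v + v_s) ⇒ v_s = v · |1 − f/f'|.
v_s = 344 × |1 − 18.7/15.43| = 344 × 0.2119 ≈ 73 m/s.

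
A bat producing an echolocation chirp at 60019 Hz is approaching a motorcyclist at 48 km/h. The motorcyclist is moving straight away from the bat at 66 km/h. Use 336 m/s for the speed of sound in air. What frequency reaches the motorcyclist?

48 km/h = 13.33 m/s; 66 km/h = 18.33 m/s.
Both move, so f' = f · (v − v_o)/(v − v_s).
f' = 60019 × (336 − 18.33)/(336 − 13.33) = 60019 × 317.67/322.67 ≈ 59089 Hz.

59089 Hz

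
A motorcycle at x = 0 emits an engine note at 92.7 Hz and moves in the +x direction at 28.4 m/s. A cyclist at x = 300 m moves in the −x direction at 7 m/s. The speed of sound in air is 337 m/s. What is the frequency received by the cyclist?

The observer lies on the +x side, so the source is heading toward the observer and the observer is heading toward the source.
General Doppler shift: f' = f · (v + v_o)/(v − v_s).
f' = 92.7 × (337 + 7)/(337 − 28.4) = 92.7 × 344/308.6 ≈ 103 Hz.

103 Hz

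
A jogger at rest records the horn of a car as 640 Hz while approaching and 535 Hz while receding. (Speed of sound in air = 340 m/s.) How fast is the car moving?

30 m/s

f₁/f₂ = (v + v_s)/(v − v_s), so v_s = v · (f₁ − f₂)/(f₁ + f₂).
v_s = 340 × (640 − 535)/(640 + 535) = 340 × 105/1175 ≈ 30 m/s.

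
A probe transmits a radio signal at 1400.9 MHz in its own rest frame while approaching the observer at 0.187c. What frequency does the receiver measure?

Relativistic Doppler for frequency: f' = f₀ · √((1 + β)/(1 − β)).
f' = 1400.9 × √(1.1870/0.8130) = 1400.9 × 1.20831 ≈ 1692.7 MHz.

1692.7 MHz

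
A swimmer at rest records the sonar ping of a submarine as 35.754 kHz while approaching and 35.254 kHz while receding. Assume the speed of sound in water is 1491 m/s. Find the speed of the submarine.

10.5 m/s

f₁/f₂ = (v + v_s)/(v − v_s), so v_s = v · (f₁ − f₂)/(f₁ + f₂).
v_s = 1491 × (35.754 − 35.254)/(35.754 + 35.254) = 1491 × 0.500/71.008 ≈ 10.5 m/s.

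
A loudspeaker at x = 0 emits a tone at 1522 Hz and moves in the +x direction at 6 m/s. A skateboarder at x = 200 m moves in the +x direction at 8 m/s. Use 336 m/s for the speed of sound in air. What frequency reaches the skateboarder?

1513 Hz

The observer lies on the +x side, so the source is heading toward the observer and the observer is heading away from the source.
With source approaching and observer receding, f' = f · (v − v_o)/(v − v_s).
f' = 1522 × (336 − 8)/(336 − 6) = 1522 × 328/330 ≈ 1513 Hz.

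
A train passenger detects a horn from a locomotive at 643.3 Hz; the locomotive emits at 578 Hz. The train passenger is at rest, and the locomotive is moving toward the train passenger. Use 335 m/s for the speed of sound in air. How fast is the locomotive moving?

f' = f · v/(v − v_s) ⇒ v_s = v · |1 − f/f'|.
v_s = 335 × |1 − 578/643.3| = 335 × 0.1015 ≈ 34 m/s.

34 m/s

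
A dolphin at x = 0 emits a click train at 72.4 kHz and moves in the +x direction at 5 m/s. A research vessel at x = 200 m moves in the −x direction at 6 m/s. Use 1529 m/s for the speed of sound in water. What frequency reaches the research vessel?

The observer lies on the +x side, so the source is heading toward the observer and the observer is heading toward the source.
General Doppler shift: f' = f · (v + v_o)/(v − v_s).
f' = 72.4 × (1529 + 6)/(1529 − 5) = 72.4 × 1535/1524 ≈ 72.9 kHz.

72.9 kHz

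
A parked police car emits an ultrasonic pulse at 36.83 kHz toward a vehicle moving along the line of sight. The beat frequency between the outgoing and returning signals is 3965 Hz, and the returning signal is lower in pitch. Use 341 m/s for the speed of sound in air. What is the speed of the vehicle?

Double Doppler shift off a moving reflector: f₂ = f₀ · (v + u)/(v − u) (u > 0 toward emitter).
Returning signal is lower, so f₂ = f₀ − Δf = 36830 − 3965 = 32865 Hz.
Rearranging, u = v · (f₂ − f₀)/(f₂ + f₀) = 341 × -3965/69695 ≈ -19.4 m/s.
So the vehicle is moving at 19.4 m/s away from the emitter.

19.4 m/s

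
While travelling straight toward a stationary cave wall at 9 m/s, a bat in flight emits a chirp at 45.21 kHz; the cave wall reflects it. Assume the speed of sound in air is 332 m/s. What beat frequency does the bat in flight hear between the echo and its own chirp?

The cave wall receives the sound from a moving source: f₁ = f₀ · v/(v − v_e) = 45.21 × 332/323 ≈ 46.47 kHz.
On the return leg the bat in flight is a moving observer: f₂ = f₁ · (v + v_e)/v = 46.47 × 341/332 ≈ 47.73 kHz.
Equivalently f₂ = f₀ · (v + v_e)/(v − v_e).
Beat against the emitted tone (with f₀ = 45210 Hz): |f₂ − f₀| = 2v_e·f₀/(v − v_e) = 2 × 9 × 45210/323 ≈ 2519 Hz.

2519 Hz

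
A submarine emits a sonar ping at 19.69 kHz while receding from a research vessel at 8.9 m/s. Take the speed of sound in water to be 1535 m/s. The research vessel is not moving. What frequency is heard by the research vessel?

Moving source, stationary observer: f' = f · v/(v + v_s) since the source is receding.
f' = 19.69 × 1535/(1535 + 8.9) = 19.69 × 1535/1544 ≈ 19.58 kHz.

19.58 kHz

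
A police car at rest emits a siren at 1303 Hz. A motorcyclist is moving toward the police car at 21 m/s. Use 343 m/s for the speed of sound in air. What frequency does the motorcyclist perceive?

Moving observer, stationary source: f' = f · (v + v_o)/v.
f' = 1303 × (343 + 21)/343 = 1303 × 364/343 ≈ 1383 Hz.

1383 Hz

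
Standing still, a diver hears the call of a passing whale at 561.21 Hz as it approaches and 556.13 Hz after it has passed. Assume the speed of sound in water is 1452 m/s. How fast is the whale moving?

6.6 m/s

f₁/f₂ = (v + v_s)/(v − v_s), so v_s = v · (f₁ − f₂)/(f₁ + f₂).
v_s = 1452 × (561.21 − 556.13)/(561.21 + 556.13) = 1452 × 5.08/1117.34 ≈ 6.6 m/s.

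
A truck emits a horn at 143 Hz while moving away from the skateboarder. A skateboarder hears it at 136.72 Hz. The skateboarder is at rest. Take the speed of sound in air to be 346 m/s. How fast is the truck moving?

f' = f · v/(v + v_s) ⇒ v_s = v · |1 − f/f'|.
v_s = 346 × |1 − 143/136.72| = 346 × 0.04593 ≈ 15.9 m/s.

15.9 m/s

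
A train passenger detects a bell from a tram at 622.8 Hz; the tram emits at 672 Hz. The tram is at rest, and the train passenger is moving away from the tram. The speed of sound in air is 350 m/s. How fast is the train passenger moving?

f' = f · (v − v_o)/v ⇒ v_o = v · |f'/f − 1|.
v_o = 350 × |622.8/672 − 1| = 350 × 0.07321 ≈ 26 m/s.

26 m/s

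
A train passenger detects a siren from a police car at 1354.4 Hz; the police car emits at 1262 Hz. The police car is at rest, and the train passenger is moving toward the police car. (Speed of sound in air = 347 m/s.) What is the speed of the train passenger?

f' = f · (v + v_o)/v ⇒ v_o = v · |f'/f − 1|.
v_o = 347 × |1354.4/1262 − 1| = 347 × 0.07322 ≈ 25 m/s.

25 m/s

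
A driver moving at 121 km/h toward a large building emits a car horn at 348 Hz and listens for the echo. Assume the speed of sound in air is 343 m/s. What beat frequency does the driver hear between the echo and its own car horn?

76 Hz

121 km/h = 33.61 m/s.
The large building receives the sound from a moving source: f₁ = f₀ · v/(v − v_e) = 348 × 343/309.39 ≈ 385.8 Hz.
On the return leg the driver is a moving observer: f₂ = f₁ · (v + v_e)/v = 385.8 × 376.61/343 ≈ 423.6 Hz.
Beat against the emitted tone: |f₂ − f₀| = 2v_e·f₀/(v − v_e) = 2 × 33.61 × 348/309.39 ≈ 76 Hz.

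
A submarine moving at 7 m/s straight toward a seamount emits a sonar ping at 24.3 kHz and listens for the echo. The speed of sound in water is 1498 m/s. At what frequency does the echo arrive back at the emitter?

The seamount receives the sound from a moving source: f₁ = f₀ · v/(v − v_e) = 24.3 × 1498/1491 ≈ 24.4 kHz.
On the return leg the submarine is a moving observer: f₂ = f₁ · (v + v_e)/v = 24.4 × 1505/1498 ≈ 24.5 kHz.

24.5 kHz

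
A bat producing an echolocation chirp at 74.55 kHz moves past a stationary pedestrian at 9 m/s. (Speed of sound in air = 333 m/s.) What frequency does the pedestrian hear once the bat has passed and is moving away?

Receding: f₂ = f · v/(v + v_s) = 74.55 × 333/342 ≈ 72.6 kHz.

72.6 kHz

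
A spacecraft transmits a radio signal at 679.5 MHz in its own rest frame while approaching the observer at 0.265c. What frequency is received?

Relativistic Doppler for frequency: f' = f₀ · √((1 + β)/(1 − β)).
f' = 679.5 × √(1.2650/0.7350) = 679.5 × 1.31190 ≈ 891.4 MHz.

891.4 MHz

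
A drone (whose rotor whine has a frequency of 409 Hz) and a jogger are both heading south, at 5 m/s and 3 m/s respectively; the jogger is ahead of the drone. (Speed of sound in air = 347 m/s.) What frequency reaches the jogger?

411 Hz

The jogger is ahead, so the drone is moving toward it while the jogger is moving away from the drone.
General Doppler shift: f' = f · (v − v_o)/(v − v_s).
f' = 409 × (347 − 3)/(347 − 5) = 409 × 344/342 ≈ 411 Hz.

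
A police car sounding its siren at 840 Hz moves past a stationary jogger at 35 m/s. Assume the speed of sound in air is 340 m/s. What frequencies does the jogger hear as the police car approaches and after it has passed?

Approaching: f₁ = f · v/(v − v_s) = 840 × 340/305 ≈ 936 Hz.
Receding: f₂ = f · v/(v + v_s) = 840 × 340/375 ≈ 762 Hz.

936 Hz approaching; 762 Hz receding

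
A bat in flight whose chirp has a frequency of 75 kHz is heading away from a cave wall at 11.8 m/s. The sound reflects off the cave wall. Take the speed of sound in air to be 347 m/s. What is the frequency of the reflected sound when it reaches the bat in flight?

The cave wall receives the sound from a moving source: f₁ = f₀ · v/(v + v_e) = 75 × 347/358.8 ≈ 72.5 kHz.
On the return leg the bat in flight is a moving observer: f₂ = f₁ · (v − v_e)/v = 72.5 × 335.2/347 ≈ 70.1 kHz.
Equivalently f₂ = f₀ · (v − v_e)/(v + v_e).

70.1 kHz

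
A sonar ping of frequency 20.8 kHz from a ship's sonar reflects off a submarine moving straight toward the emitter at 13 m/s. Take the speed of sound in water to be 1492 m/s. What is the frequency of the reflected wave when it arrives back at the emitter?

21.2 kHz

At the submarine (a moving observer), f₁ = f₀ · (v + u)/v = 20.8 × 1505/1492 ≈ 21.0 kHz.
The reflection then acts as a moving source: f₂ = f₁ · v/(v − u) ≈ 21.2 kHz.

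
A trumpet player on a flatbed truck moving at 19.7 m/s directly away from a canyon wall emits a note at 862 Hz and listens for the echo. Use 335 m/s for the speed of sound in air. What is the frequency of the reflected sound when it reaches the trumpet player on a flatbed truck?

766 Hz

The canyon wall receives the sound from a moving source: f₁ = f₀ · v/(v + v_e) = 862 × 335/354.7 ≈ 814 Hz.
On the return leg the trumpet player on a flatbed truck is a moving observer: f₂ = f₁ · (v − v_e)/v = 814 × 315.3/335 ≈ 766 Hz.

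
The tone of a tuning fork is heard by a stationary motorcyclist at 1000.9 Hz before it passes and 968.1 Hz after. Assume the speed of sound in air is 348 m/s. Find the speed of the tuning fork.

5.8 m/s

f₁/f₂ = (v + v_s)/(v − v_s), so v_s = v · (f₁ − f₂)/(f₁ + f₂).
v_s = 348 × (1000.9 − 968.1)/(1000.9 + 968.1) = 348 × 32.8/1969.0 ≈ 5.8 m/s.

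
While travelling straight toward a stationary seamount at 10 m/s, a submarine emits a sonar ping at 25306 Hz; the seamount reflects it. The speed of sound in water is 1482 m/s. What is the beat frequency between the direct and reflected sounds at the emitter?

344 Hz

The seamount receives the sound from a moving source: f₁ = f₀ · v/(v − v_e) = 25306 × 1482/1472 ≈ 25478 Hz.
On the return leg the submarine is a moving observer: f₂ = f₁ · (v + v_e)/v = 25478 × 1492/1482 ≈ 25650 Hz.
Beat against the emitted tone: |f₂ − f₀| = 2v_e·f₀/(v − v_e) = 2 × 10 × 25306/1472 ≈ 344 Hz.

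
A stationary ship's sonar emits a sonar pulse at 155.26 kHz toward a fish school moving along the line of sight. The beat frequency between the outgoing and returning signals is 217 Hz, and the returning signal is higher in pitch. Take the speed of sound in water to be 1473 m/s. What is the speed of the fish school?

1.03 m/s

Double Doppler shift off a moving reflector: f₂ = f₀ · (v + u)/(v − u) (u > 0 toward emitter).
Returning signal is higher, so f₂ = f₀ + Δf = 155260 + 217 = 155477 Hz.
Rearranging, u = v · (f₂ − f₀)/(f₂ + f₀) = 1473 × 217/310737 ≈ 1.03 m/s.
So the fish school is moving at 1.03 m/s toward the emitter.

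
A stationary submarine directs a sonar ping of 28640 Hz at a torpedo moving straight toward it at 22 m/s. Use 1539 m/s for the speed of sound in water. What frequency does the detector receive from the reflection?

29471 Hz

The torpedo first receives the wave as a moving observer: f₁ = f₀ · (v + u)/v = 28640 × (1539 + 22)/1539 ≈ 29049 Hz.
The reflection then acts as a moving source: f₂ = f₁ · v/(v − u) ≈ 29471 Hz.
Equivalently f₂ = f₀ · (v + u)/(v − u).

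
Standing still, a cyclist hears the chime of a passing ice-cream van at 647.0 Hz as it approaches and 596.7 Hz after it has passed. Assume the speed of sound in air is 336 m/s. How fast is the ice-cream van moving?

13.6 m/s

f₁/f₂ = (v + v_s)/(v − v_s), so v_s = v · (f₁ − f₂)/(f₁ + f₂).
v_s = 336 × (647.0 − 596.7)/(647.0 + 596.7) = 336 × 50.3/1243.7 ≈ 13.6 m/s.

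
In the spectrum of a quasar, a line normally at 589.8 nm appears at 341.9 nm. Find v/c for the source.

0.497c

λ'/λ₀ = 0.5797 < 1 (blueshift), so the source is approaching.
λ'/λ₀ = √((1 − β)/(1 + β)) for an approaching source ⇒ β = (1 − r²)/(1 + r²) with r = λ'/λ₀.
β = (1 − 0.3360)/(1 + 0.3360) ≈ 0.497.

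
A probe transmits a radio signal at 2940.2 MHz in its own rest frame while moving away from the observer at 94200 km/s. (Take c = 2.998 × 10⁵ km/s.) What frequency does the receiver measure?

2123.9 MHz

β = v/c = 94200/299800 = 0.3142.
Relativistic Doppler for frequency: f' = f₀ · √((1 − β)/(1 + β)).
f' = 2940.2 × √(0.6858/1.3142) = 2940.2 × 0.72238 ≈ 2123.9 MHz.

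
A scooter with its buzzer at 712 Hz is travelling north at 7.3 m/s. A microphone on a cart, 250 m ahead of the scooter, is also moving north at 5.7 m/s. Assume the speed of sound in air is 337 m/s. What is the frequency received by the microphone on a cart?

The microphone on a cart is ahead, so the scooter is moving toward it while the microphone on a cart is moving away from the scooter.
Both move, so f' = f · (v − v_o)/(v − v_s).
f' = 712 × (337 − 5.7)/(337 − 7.3) = 712 × 331.3/329.7 ≈ 715 Hz.

715 Hz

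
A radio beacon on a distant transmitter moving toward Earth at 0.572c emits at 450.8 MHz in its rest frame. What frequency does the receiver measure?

863.9 MHz

Relativistic Doppler for frequency: f' = f₀ · √((1 + β)/(1 − β)).
f' = 450.8 × √(1.5720/0.4280) = 450.8 × 1.91648 ≈ 863.9 MHz.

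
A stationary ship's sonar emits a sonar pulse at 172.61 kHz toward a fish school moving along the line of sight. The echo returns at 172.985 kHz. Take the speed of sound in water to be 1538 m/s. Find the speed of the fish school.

1.67 m/s

Double Doppler shift off a moving reflector: f₂ = f₀ · (v + u)/(v − u) (u > 0 toward emitter).
Rearranging, u = v · (f₂ − f₀)/(f₂ + f₀) = 1538 × 0.375/345.595 ≈ 1.67 m/s.
So the fish school is moving at 1.67 m/s toward the emitter.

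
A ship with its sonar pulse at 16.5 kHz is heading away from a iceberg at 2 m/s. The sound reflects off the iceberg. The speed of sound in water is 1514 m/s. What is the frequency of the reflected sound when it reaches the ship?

16.46 kHz

The iceberg receives the sound from a moving source: f₁ = f₀ · v/(v + v_e) = 16.5 × 1514/1516 ≈ 16.48 kHz.
On the return leg the ship is a moving observer: f₂ = f₁ · (v − v_e)/v = 16.48 × 1512/1514 ≈ 16.46 kHz.
Equivalently f₂ = f₀ · (v − v_e)/(v + v_e).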